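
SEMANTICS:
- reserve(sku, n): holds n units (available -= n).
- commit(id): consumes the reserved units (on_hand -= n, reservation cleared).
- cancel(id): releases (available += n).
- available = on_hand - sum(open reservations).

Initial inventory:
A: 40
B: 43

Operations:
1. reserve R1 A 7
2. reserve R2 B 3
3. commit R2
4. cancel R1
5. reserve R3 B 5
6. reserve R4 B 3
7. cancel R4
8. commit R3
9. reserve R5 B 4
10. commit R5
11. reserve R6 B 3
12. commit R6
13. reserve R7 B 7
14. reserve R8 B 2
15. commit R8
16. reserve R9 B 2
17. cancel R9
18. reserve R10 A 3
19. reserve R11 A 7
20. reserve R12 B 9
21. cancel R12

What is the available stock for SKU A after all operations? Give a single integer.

Step 1: reserve R1 A 7 -> on_hand[A=40 B=43] avail[A=33 B=43] open={R1}
Step 2: reserve R2 B 3 -> on_hand[A=40 B=43] avail[A=33 B=40] open={R1,R2}
Step 3: commit R2 -> on_hand[A=40 B=40] avail[A=33 B=40] open={R1}
Step 4: cancel R1 -> on_hand[A=40 B=40] avail[A=40 B=40] open={}
Step 5: reserve R3 B 5 -> on_hand[A=40 B=40] avail[A=40 B=35] open={R3}
Step 6: reserve R4 B 3 -> on_hand[A=40 B=40] avail[A=40 B=32] open={R3,R4}
Step 7: cancel R4 -> on_hand[A=40 B=40] avail[A=40 B=35] open={R3}
Step 8: commit R3 -> on_hand[A=40 B=35] avail[A=40 B=35] open={}
Step 9: reserve R5 B 4 -> on_hand[A=40 B=35] avail[A=40 B=31] open={R5}
Step 10: commit R5 -> on_hand[A=40 B=31] avail[A=40 B=31] open={}
Step 11: reserve R6 B 3 -> on_hand[A=40 B=31] avail[A=40 B=28] open={R6}
Step 12: commit R6 -> on_hand[A=40 B=28] avail[A=40 B=28] open={}
Step 13: reserve R7 B 7 -> on_hand[A=40 B=28] avail[A=40 B=21] open={R7}
Step 14: reserve R8 B 2 -> on_hand[A=40 B=28] avail[A=40 B=19] open={R7,R8}
Step 15: commit R8 -> on_hand[A=40 B=26] avail[A=40 B=19] open={R7}
Step 16: reserve R9 B 2 -> on_hand[A=40 B=26] avail[A=40 B=17] open={R7,R9}
Step 17: cancel R9 -> on_hand[A=40 B=26] avail[A=40 B=19] open={R7}
Step 18: reserve R10 A 3 -> on_hand[A=40 B=26] avail[A=37 B=19] open={R10,R7}
Step 19: reserve R11 A 7 -> on_hand[A=40 B=26] avail[A=30 B=19] open={R10,R11,R7}
Step 20: reserve R12 B 9 -> on_hand[A=40 B=26] avail[A=30 B=10] open={R10,R11,R12,R7}
Step 21: cancel R12 -> on_hand[A=40 B=26] avail[A=30 B=19] open={R10,R11,R7}
Final available[A] = 30

Answer: 30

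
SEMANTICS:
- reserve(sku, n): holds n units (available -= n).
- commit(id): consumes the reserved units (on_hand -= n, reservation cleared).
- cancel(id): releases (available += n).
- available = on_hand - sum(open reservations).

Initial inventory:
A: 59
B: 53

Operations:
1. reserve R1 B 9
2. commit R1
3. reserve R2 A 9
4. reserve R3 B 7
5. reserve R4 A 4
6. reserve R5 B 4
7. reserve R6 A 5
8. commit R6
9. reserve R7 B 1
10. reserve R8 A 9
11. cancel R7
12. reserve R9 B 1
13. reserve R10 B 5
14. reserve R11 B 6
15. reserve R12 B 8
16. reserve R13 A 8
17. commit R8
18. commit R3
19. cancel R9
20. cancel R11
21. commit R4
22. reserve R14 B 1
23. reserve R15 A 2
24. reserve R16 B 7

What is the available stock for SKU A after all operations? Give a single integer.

Step 1: reserve R1 B 9 -> on_hand[A=59 B=53] avail[A=59 B=44] open={R1}
Step 2: commit R1 -> on_hand[A=59 B=44] avail[A=59 B=44] open={}
Step 3: reserve R2 A 9 -> on_hand[A=59 B=44] avail[A=50 B=44] open={R2}
Step 4: reserve R3 B 7 -> on_hand[A=59 B=44] avail[A=50 B=37] open={R2,R3}
Step 5: reserve R4 A 4 -> on_hand[A=59 B=44] avail[A=46 B=37] open={R2,R3,R4}
Step 6: reserve R5 B 4 -> on_hand[A=59 B=44] avail[A=46 B=33] open={R2,R3,R4,R5}
Step 7: reserve R6 A 5 -> on_hand[A=59 B=44] avail[A=41 B=33] open={R2,R3,R4,R5,R6}
Step 8: commit R6 -> on_hand[A=54 B=44] avail[A=41 B=33] open={R2,R3,R4,R5}
Step 9: reserve R7 B 1 -> on_hand[A=54 B=44] avail[A=41 B=32] open={R2,R3,R4,R5,R7}
Step 10: reserve R8 A 9 -> on_hand[A=54 B=44] avail[A=32 B=32] open={R2,R3,R4,R5,R7,R8}
Step 11: cancel R7 -> on_hand[A=54 B=44] avail[A=32 B=33] open={R2,R3,R4,R5,R8}
Step 12: reserve R9 B 1 -> on_hand[A=54 B=44] avail[A=32 B=32] open={R2,R3,R4,R5,R8,R9}
Step 13: reserve R10 B 5 -> on_hand[A=54 B=44] avail[A=32 B=27] open={R10,R2,R3,R4,R5,R8,R9}
Step 14: reserve R11 B 6 -> on_hand[A=54 B=44] avail[A=32 B=21] open={R10,R11,R2,R3,R4,R5,R8,R9}
Step 15: reserve R12 B 8 -> on_hand[A=54 B=44] avail[A=32 B=13] open={R10,R11,R12,R2,R3,R4,R5,R8,R9}
Step 16: reserve R13 A 8 -> on_hand[A=54 B=44] avail[A=24 B=13] open={R10,R11,R12,R13,R2,R3,R4,R5,R8,R9}
Step 17: commit R8 -> on_hand[A=45 B=44] avail[A=24 B=13] open={R10,R11,R12,R13,R2,R3,R4,R5,R9}
Step 18: commit R3 -> on_hand[A=45 B=37] avail[A=24 B=13] open={R10,R11,R12,R13,R2,R4,R5,R9}
Step 19: cancel R9 -> on_hand[A=45 B=37] avail[A=24 B=14] open={R10,R11,R12,R13,R2,R4,R5}
Step 20: cancel R11 -> on_hand[A=45 B=37] avail[A=24 B=20] open={R10,R12,R13,R2,R4,R5}
Step 21: commit R4 -> on_hand[A=41 B=37] avail[A=24 B=20] open={R10,R12,R13,R2,R5}
Step 22: reserve R14 B 1 -> on_hand[A=41 B=37] avail[A=24 B=19] open={R10,R12,R13,R14,R2,R5}
Step 23: reserve R15 A 2 -> on_hand[A=41 B=37] avail[A=22 B=19] open={R10,R12,R13,R14,R15,R2,R5}
Step 24: reserve R16 B 7 -> on_hand[A=41 B=37] avail[A=22 B=12] open={R10,R12,R13,R14,R15,R16,R2,R5}
Final available[A] = 22

Answer: 22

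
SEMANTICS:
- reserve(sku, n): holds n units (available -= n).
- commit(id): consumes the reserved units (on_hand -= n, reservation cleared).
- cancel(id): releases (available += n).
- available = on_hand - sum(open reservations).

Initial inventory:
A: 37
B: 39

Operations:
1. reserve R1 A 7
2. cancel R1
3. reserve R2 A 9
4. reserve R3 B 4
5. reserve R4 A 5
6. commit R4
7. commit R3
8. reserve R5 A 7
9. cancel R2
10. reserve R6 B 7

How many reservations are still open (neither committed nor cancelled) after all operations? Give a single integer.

Answer: 2

Derivation:
Step 1: reserve R1 A 7 -> on_hand[A=37 B=39] avail[A=30 B=39] open={R1}
Step 2: cancel R1 -> on_hand[A=37 B=39] avail[A=37 B=39] open={}
Step 3: reserve R2 A 9 -> on_hand[A=37 B=39] avail[A=28 B=39] open={R2}
Step 4: reserve R3 B 4 -> on_hand[A=37 B=39] avail[A=28 B=35] open={R2,R3}
Step 5: reserve R4 A 5 -> on_hand[A=37 B=39] avail[A=23 B=35] open={R2,R3,R4}
Step 6: commit R4 -> on_hand[A=32 B=39] avail[A=23 B=35] open={R2,R3}
Step 7: commit R3 -> on_hand[A=32 B=35] avail[A=23 B=35] open={R2}
Step 8: reserve R5 A 7 -> on_hand[A=32 B=35] avail[A=16 B=35] open={R2,R5}
Step 9: cancel R2 -> on_hand[A=32 B=35] avail[A=25 B=35] open={R5}
Step 10: reserve R6 B 7 -> on_hand[A=32 B=35] avail[A=25 B=28] open={R5,R6}
Open reservations: ['R5', 'R6'] -> 2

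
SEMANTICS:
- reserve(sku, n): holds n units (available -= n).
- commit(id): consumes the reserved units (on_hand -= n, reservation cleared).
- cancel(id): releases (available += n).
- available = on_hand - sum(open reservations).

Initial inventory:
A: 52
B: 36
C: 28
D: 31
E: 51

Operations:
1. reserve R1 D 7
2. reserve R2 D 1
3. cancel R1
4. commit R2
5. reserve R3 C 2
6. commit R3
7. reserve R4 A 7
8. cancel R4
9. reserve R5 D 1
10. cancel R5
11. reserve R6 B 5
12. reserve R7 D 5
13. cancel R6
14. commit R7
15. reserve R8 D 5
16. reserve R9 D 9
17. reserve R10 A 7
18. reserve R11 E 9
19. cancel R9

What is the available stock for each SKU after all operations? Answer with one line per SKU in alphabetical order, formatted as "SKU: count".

Step 1: reserve R1 D 7 -> on_hand[A=52 B=36 C=28 D=31 E=51] avail[A=52 B=36 C=28 D=24 E=51] open={R1}
Step 2: reserve R2 D 1 -> on_hand[A=52 B=36 C=28 D=31 E=51] avail[A=52 B=36 C=28 D=23 E=51] open={R1,R2}
Step 3: cancel R1 -> on_hand[A=52 B=36 C=28 D=31 E=51] avail[A=52 B=36 C=28 D=30 E=51] open={R2}
Step 4: commit R2 -> on_hand[A=52 B=36 C=28 D=30 E=51] avail[A=52 B=36 C=28 D=30 E=51] open={}
Step 5: reserve R3 C 2 -> on_hand[A=52 B=36 C=28 D=30 E=51] avail[A=52 B=36 C=26 D=30 E=51] open={R3}
Step 6: commit R3 -> on_hand[A=52 B=36 C=26 D=30 E=51] avail[A=52 B=36 C=26 D=30 E=51] open={}
Step 7: reserve R4 A 7 -> on_hand[A=52 B=36 C=26 D=30 E=51] avail[A=45 B=36 C=26 D=30 E=51] open={R4}
Step 8: cancel R4 -> on_hand[A=52 B=36 C=26 D=30 E=51] avail[A=52 B=36 C=26 D=30 E=51] open={}
Step 9: reserve R5 D 1 -> on_hand[A=52 B=36 C=26 D=30 E=51] avail[A=52 B=36 C=26 D=29 E=51] open={R5}
Step 10: cancel R5 -> on_hand[A=52 B=36 C=26 D=30 E=51] avail[A=52 B=36 C=26 D=30 E=51] open={}
Step 11: reserve R6 B 5 -> on_hand[A=52 B=36 C=26 D=30 E=51] avail[A=52 B=31 C=26 D=30 E=51] open={R6}
Step 12: reserve R7 D 5 -> on_hand[A=52 B=36 C=26 D=30 E=51] avail[A=52 B=31 C=26 D=25 E=51] open={R6,R7}
Step 13: cancel R6 -> on_hand[A=52 B=36 C=26 D=30 E=51] avail[A=52 B=36 C=26 D=25 E=51] open={R7}
Step 14: commit R7 -> on_hand[A=52 B=36 C=26 D=25 E=51] avail[A=52 B=36 C=26 D=25 E=51] open={}
Step 15: reserve R8 D 5 -> on_hand[A=52 B=36 C=26 D=25 E=51] avail[A=52 B=36 C=26 D=20 E=51] open={R8}
Step 16: reserve R9 D 9 -> on_hand[A=52 B=36 C=26 D=25 E=51] avail[A=52 B=36 C=26 D=11 E=51] open={R8,R9}
Step 17: reserve R10 A 7 -> on_hand[A=52 B=36 C=26 D=25 E=51] avail[A=45 B=36 C=26 D=11 E=51] open={R10,R8,R9}
Step 18: reserve R11 E 9 -> on_hand[A=52 B=36 C=26 D=25 E=51] avail[A=45 B=36 C=26 D=11 E=42] open={R10,R11,R8,R9}
Step 19: cancel R9 -> on_hand[A=52 B=36 C=26 D=25 E=51] avail[A=45 B=36 C=26 D=20 E=42] open={R10,R11,R8}

Answer: A: 45
B: 36
C: 26
D: 20
E: 42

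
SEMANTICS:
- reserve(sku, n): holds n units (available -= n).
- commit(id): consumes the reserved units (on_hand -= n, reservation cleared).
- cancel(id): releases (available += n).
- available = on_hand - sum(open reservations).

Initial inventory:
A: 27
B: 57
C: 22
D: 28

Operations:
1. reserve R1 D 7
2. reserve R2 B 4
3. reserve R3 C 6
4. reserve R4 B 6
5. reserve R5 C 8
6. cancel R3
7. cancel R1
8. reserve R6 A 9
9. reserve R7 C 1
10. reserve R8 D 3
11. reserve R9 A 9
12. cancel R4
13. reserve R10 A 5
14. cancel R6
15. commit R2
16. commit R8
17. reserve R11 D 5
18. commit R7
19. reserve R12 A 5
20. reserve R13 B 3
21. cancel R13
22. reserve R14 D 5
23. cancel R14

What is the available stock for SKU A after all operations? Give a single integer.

Step 1: reserve R1 D 7 -> on_hand[A=27 B=57 C=22 D=28] avail[A=27 B=57 C=22 D=21] open={R1}
Step 2: reserve R2 B 4 -> on_hand[A=27 B=57 C=22 D=28] avail[A=27 B=53 C=22 D=21] open={R1,R2}
Step 3: reserve R3 C 6 -> on_hand[A=27 B=57 C=22 D=28] avail[A=27 B=53 C=16 D=21] open={R1,R2,R3}
Step 4: reserve R4 B 6 -> on_hand[A=27 B=57 C=22 D=28] avail[A=27 B=47 C=16 D=21] open={R1,R2,R3,R4}
Step 5: reserve R5 C 8 -> on_hand[A=27 B=57 C=22 D=28] avail[A=27 B=47 C=8 D=21] open={R1,R2,R3,R4,R5}
Step 6: cancel R3 -> on_hand[A=27 B=57 C=22 D=28] avail[A=27 B=47 C=14 D=21] open={R1,R2,R4,R5}
Step 7: cancel R1 -> on_hand[A=27 B=57 C=22 D=28] avail[A=27 B=47 C=14 D=28] open={R2,R4,R5}
Step 8: reserve R6 A 9 -> on_hand[A=27 B=57 C=22 D=28] avail[A=18 B=47 C=14 D=28] open={R2,R4,R5,R6}
Step 9: reserve R7 C 1 -> on_hand[A=27 B=57 C=22 D=28] avail[A=18 B=47 C=13 D=28] open={R2,R4,R5,R6,R7}
Step 10: reserve R8 D 3 -> on_hand[A=27 B=57 C=22 D=28] avail[A=18 B=47 C=13 D=25] open={R2,R4,R5,R6,R7,R8}
Step 11: reserve R9 A 9 -> on_hand[A=27 B=57 C=22 D=28] avail[A=9 B=47 C=13 D=25] open={R2,R4,R5,R6,R7,R8,R9}
Step 12: cancel R4 -> on_hand[A=27 B=57 C=22 D=28] avail[A=9 B=53 C=13 D=25] open={R2,R5,R6,R7,R8,R9}
Step 13: reserve R10 A 5 -> on_hand[A=27 B=57 C=22 D=28] avail[A=4 B=53 C=13 D=25] open={R10,R2,R5,R6,R7,R8,R9}
Step 14: cancel R6 -> on_hand[A=27 B=57 C=22 D=28] avail[A=13 B=53 C=13 D=25] open={R10,R2,R5,R7,R8,R9}
Step 15: commit R2 -> on_hand[A=27 B=53 C=22 D=28] avail[A=13 B=53 C=13 D=25] open={R10,R5,R7,R8,R9}
Step 16: commit R8 -> on_hand[A=27 B=53 C=22 D=25] avail[A=13 B=53 C=13 D=25] open={R10,R5,R7,R9}
Step 17: reserve R11 D 5 -> on_hand[A=27 B=53 C=22 D=25] avail[A=13 B=53 C=13 D=20] open={R10,R11,R5,R7,R9}
Step 18: commit R7 -> on_hand[A=27 B=53 C=21 D=25] avail[A=13 B=53 C=13 D=20] open={R10,R11,R5,R9}
Step 19: reserve R12 A 5 -> on_hand[A=27 B=53 C=21 D=25] avail[A=8 B=53 C=13 D=20] open={R10,R11,R12,R5,R9}
Step 20: reserve R13 B 3 -> on_hand[A=27 B=53 C=21 D=25] avail[A=8 B=50 C=13 D=20] open={R10,R11,R12,R13,R5,R9}
Step 21: cancel R13 -> on_hand[A=27 B=53 C=21 D=25] avail[A=8 B=53 C=13 D=20] open={R10,R11,R12,R5,R9}
Step 22: reserve R14 D 5 -> on_hand[A=27 B=53 C=21 D=25] avail[A=8 B=53 C=13 D=15] open={R10,R11,R12,R14,R5,R9}
Step 23: cancel R14 -> on_hand[A=27 B=53 C=21 D=25] avail[A=8 B=53 C=13 D=20] open={R10,R11,R12,R5,R9}
Final available[A] = 8

Answer: 8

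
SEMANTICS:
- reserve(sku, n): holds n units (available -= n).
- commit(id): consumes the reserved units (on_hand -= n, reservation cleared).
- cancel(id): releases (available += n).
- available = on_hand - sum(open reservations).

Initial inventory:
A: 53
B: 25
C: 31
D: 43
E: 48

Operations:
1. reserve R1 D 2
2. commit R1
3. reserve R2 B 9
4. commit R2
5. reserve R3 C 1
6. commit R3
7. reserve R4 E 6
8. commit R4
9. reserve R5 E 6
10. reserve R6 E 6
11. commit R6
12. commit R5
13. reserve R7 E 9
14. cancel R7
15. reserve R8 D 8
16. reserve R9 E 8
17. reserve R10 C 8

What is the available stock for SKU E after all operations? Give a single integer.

Answer: 22

Derivation:
Step 1: reserve R1 D 2 -> on_hand[A=53 B=25 C=31 D=43 E=48] avail[A=53 B=25 C=31 D=41 E=48] open={R1}
Step 2: commit R1 -> on_hand[A=53 B=25 C=31 D=41 E=48] avail[A=53 B=25 C=31 D=41 E=48] open={}
Step 3: reserve R2 B 9 -> on_hand[A=53 B=25 C=31 D=41 E=48] avail[A=53 B=16 C=31 D=41 E=48] open={R2}
Step 4: commit R2 -> on_hand[A=53 B=16 C=31 D=41 E=48] avail[A=53 B=16 C=31 D=41 E=48] open={}
Step 5: reserve R3 C 1 -> on_hand[A=53 B=16 C=31 D=41 E=48] avail[A=53 B=16 C=30 D=41 E=48] open={R3}
Step 6: commit R3 -> on_hand[A=53 B=16 C=30 D=41 E=48] avail[A=53 B=16 C=30 D=41 E=48] open={}
Step 7: reserve R4 E 6 -> on_hand[A=53 B=16 C=30 D=41 E=48] avail[A=53 B=16 C=30 D=41 E=42] open={R4}
Step 8: commit R4 -> on_hand[A=53 B=16 C=30 D=41 E=42] avail[A=53 B=16 C=30 D=41 E=42] open={}
Step 9: reserve R5 E 6 -> on_hand[A=53 B=16 C=30 D=41 E=42] avail[A=53 B=16 C=30 D=41 E=36] open={R5}
Step 10: reserve R6 E 6 -> on_hand[A=53 B=16 C=30 D=41 E=42] avail[A=53 B=16 C=30 D=41 E=30] open={R5,R6}
Step 11: commit R6 -> on_hand[A=53 B=16 C=30 D=41 E=36] avail[A=53 B=16 C=30 D=41 E=30] open={R5}
Step 12: commit R5 -> on_hand[A=53 B=16 C=30 D=41 E=30] avail[A=53 B=16 C=30 D=41 E=30] open={}
Step 13: reserve R7 E 9 -> on_hand[A=53 B=16 C=30 D=41 E=30] avail[A=53 B=16 C=30 D=41 E=21] open={R7}
Step 14: cancel R7 -> on_hand[A=53 B=16 C=30 D=41 E=30] avail[A=53 B=16 C=30 D=41 E=30] open={}
Step 15: reserve R8 D 8 -> on_hand[A=53 B=16 C=30 D=41 E=30] avail[A=53 B=16 C=30 D=33 E=30] open={R8}
Step 16: reserve R9 E 8 -> on_hand[A=53 B=16 C=30 D=41 E=30] avail[A=53 B=16 C=30 D=33 E=22] open={R8,R9}
Step 17: reserve R10 C 8 -> on_hand[A=53 B=16 C=30 D=41 E=30] avail[A=53 B=16 C=22 D=33 E=22] open={R10,R8,R9}
Final available[E] = 22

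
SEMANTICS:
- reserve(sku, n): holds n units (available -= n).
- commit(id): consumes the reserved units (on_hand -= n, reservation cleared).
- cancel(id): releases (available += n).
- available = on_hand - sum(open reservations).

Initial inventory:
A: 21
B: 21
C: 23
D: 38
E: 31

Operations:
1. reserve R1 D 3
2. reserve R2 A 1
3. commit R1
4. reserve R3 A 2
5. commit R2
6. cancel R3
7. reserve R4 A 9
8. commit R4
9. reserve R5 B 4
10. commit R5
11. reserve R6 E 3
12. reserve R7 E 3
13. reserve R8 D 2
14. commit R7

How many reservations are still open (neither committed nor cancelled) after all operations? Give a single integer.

Answer: 2

Derivation:
Step 1: reserve R1 D 3 -> on_hand[A=21 B=21 C=23 D=38 E=31] avail[A=21 B=21 C=23 D=35 E=31] open={R1}
Step 2: reserve R2 A 1 -> on_hand[A=21 B=21 C=23 D=38 E=31] avail[A=20 B=21 C=23 D=35 E=31] open={R1,R2}
Step 3: commit R1 -> on_hand[A=21 B=21 C=23 D=35 E=31] avail[A=20 B=21 C=23 D=35 E=31] open={R2}
Step 4: reserve R3 A 2 -> on_hand[A=21 B=21 C=23 D=35 E=31] avail[A=18 B=21 C=23 D=35 E=31] open={R2,R3}
Step 5: commit R2 -> on_hand[A=20 B=21 C=23 D=35 E=31] avail[A=18 B=21 C=23 D=35 E=31] open={R3}
Step 6: cancel R3 -> on_hand[A=20 B=21 C=23 D=35 E=31] avail[A=20 B=21 C=23 D=35 E=31] open={}
Step 7: reserve R4 A 9 -> on_hand[A=20 B=21 C=23 D=35 E=31] avail[A=11 B=21 C=23 D=35 E=31] open={R4}
Step 8: commit R4 -> on_hand[A=11 B=21 C=23 D=35 E=31] avail[A=11 B=21 C=23 D=35 E=31] open={}
Step 9: reserve R5 B 4 -> on_hand[A=11 B=21 C=23 D=35 E=31] avail[A=11 B=17 C=23 D=35 E=31] open={R5}
Step 10: commit R5 -> on_hand[A=11 B=17 C=23 D=35 E=31] avail[A=11 B=17 C=23 D=35 E=31] open={}
Step 11: reserve R6 E 3 -> on_hand[A=11 B=17 C=23 D=35 E=31] avail[A=11 B=17 C=23 D=35 E=28] open={R6}
Step 12: reserve R7 E 3 -> on_hand[A=11 B=17 C=23 D=35 E=31] avail[A=11 B=17 C=23 D=35 E=25] open={R6,R7}
Step 13: reserve R8 D 2 -> on_hand[A=11 B=17 C=23 D=35 E=31] avail[A=11 B=17 C=23 D=33 E=25] open={R6,R7,R8}
Step 14: commit R7 -> on_hand[A=11 B=17 C=23 D=35 E=28] avail[A=11 B=17 C=23 D=33 E=25] open={R6,R8}
Open reservations: ['R6', 'R8'] -> 2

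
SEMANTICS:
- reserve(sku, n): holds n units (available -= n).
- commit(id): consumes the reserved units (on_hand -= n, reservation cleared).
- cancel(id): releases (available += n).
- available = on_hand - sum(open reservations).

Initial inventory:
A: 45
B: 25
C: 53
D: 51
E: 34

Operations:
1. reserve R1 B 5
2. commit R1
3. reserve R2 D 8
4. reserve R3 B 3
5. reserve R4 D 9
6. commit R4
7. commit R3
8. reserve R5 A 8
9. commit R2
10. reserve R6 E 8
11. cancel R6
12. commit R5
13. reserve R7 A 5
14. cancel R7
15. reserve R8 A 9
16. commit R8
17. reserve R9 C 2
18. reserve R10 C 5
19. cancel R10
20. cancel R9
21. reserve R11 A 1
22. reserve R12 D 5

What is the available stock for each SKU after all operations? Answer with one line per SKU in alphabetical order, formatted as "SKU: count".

Answer: A: 27
B: 17
C: 53
D: 29
E: 34

Derivation:
Step 1: reserve R1 B 5 -> on_hand[A=45 B=25 C=53 D=51 E=34] avail[A=45 B=20 C=53 D=51 E=34] open={R1}
Step 2: commit R1 -> on_hand[A=45 B=20 C=53 D=51 E=34] avail[A=45 B=20 C=53 D=51 E=34] open={}
Step 3: reserve R2 D 8 -> on_hand[A=45 B=20 C=53 D=51 E=34] avail[A=45 B=20 C=53 D=43 E=34] open={R2}
Step 4: reserve R3 B 3 -> on_hand[A=45 B=20 C=53 D=51 E=34] avail[A=45 B=17 C=53 D=43 E=34] open={R2,R3}
Step 5: reserve R4 D 9 -> on_hand[A=45 B=20 C=53 D=51 E=34] avail[A=45 B=17 C=53 D=34 E=34] open={R2,R3,R4}
Step 6: commit R4 -> on_hand[A=45 B=20 C=53 D=42 E=34] avail[A=45 B=17 C=53 D=34 E=34] open={R2,R3}
Step 7: commit R3 -> on_hand[A=45 B=17 C=53 D=42 E=34] avail[A=45 B=17 C=53 D=34 E=34] open={R2}
Step 8: reserve R5 A 8 -> on_hand[A=45 B=17 C=53 D=42 E=34] avail[A=37 B=17 C=53 D=34 E=34] open={R2,R5}
Step 9: commit R2 -> on_hand[A=45 B=17 C=53 D=34 E=34] avail[A=37 B=17 C=53 D=34 E=34] open={R5}
Step 10: reserve R6 E 8 -> on_hand[A=45 B=17 C=53 D=34 E=34] avail[A=37 B=17 C=53 D=34 E=26] open={R5,R6}
Step 11: cancel R6 -> on_hand[A=45 B=17 C=53 D=34 E=34] avail[A=37 B=17 C=53 D=34 E=34] open={R5}
Step 12: commit R5 -> on_hand[A=37 B=17 C=53 D=34 E=34] avail[A=37 B=17 C=53 D=34 E=34] open={}
Step 13: reserve R7 A 5 -> on_hand[A=37 B=17 C=53 D=34 E=34] avail[A=32 B=17 C=53 D=34 E=34] open={R7}
Step 14: cancel R7 -> on_hand[A=37 B=17 C=53 D=34 E=34] avail[A=37 B=17 C=53 D=34 E=34] open={}
Step 15: reserve R8 A 9 -> on_hand[A=37 B=17 C=53 D=34 E=34] avail[A=28 B=17 C=53 D=34 E=34] open={R8}
Step 16: commit R8 -> on_hand[A=28 B=17 C=53 D=34 E=34] avail[A=28 B=17 C=53 D=34 E=34] open={}
Step 17: reserve R9 C 2 -> on_hand[A=28 B=17 C=53 D=34 E=34] avail[A=28 B=17 C=51 D=34 E=34] open={R9}
Step 18: reserve R10 C 5 -> on_hand[A=28 B=17 C=53 D=34 E=34] avail[A=28 B=17 C=46 D=34 E=34] open={R10,R9}
Step 19: cancel R10 -> on_hand[A=28 B=17 C=53 D=34 E=34] avail[A=28 B=17 C=51 D=34 E=34] open={R9}
Step 20: cancel R9 -> on_hand[A=28 B=17 C=53 D=34 E=34] avail[A=28 B=17 C=53 D=34 E=34] open={}
Step 21: reserve R11 A 1 -> on_hand[A=28 B=17 C=53 D=34 E=34] avail[A=27 B=17 C=53 D=34 E=34] open={R11}
Step 22: reserve R12 D 5 -> on_hand[A=28 B=17 C=53 D=34 E=34] avail[A=27 B=17 C=53 D=29 E=34] open={R11,R12}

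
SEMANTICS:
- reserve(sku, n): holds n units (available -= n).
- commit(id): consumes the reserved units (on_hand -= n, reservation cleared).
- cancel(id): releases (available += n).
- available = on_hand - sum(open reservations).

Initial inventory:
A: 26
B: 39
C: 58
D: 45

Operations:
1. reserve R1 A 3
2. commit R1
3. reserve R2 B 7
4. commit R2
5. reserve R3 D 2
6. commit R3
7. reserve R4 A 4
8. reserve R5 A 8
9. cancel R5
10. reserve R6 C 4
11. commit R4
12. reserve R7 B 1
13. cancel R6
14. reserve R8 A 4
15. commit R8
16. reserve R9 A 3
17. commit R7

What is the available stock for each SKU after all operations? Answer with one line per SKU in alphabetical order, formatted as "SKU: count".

Answer: A: 12
B: 31
C: 58
D: 43

Derivation:
Step 1: reserve R1 A 3 -> on_hand[A=26 B=39 C=58 D=45] avail[A=23 B=39 C=58 D=45] open={R1}
Step 2: commit R1 -> on_hand[A=23 B=39 C=58 D=45] avail[A=23 B=39 C=58 D=45] open={}
Step 3: reserve R2 B 7 -> on_hand[A=23 B=39 C=58 D=45] avail[A=23 B=32 C=58 D=45] open={R2}
Step 4: commit R2 -> on_hand[A=23 B=32 C=58 D=45] avail[A=23 B=32 C=58 D=45] open={}
Step 5: reserve R3 D 2 -> on_hand[A=23 B=32 C=58 D=45] avail[A=23 B=32 C=58 D=43] open={R3}
Step 6: commit R3 -> on_hand[A=23 B=32 C=58 D=43] avail[A=23 B=32 C=58 D=43] open={}
Step 7: reserve R4 A 4 -> on_hand[A=23 B=32 C=58 D=43] avail[A=19 B=32 C=58 D=43] open={R4}
Step 8: reserve R5 A 8 -> on_hand[A=23 B=32 C=58 D=43] avail[A=11 B=32 C=58 D=43] open={R4,R5}
Step 9: cancel R5 -> on_hand[A=23 B=32 C=58 D=43] avail[A=19 B=32 C=58 D=43] open={R4}
Step 10: reserve R6 C 4 -> on_hand[A=23 B=32 C=58 D=43] avail[A=19 B=32 C=54 D=43] open={R4,R6}
Step 11: commit R4 -> on_hand[A=19 B=32 C=58 D=43] avail[A=19 B=32 C=54 D=43] open={R6}
Step 12: reserve R7 B 1 -> on_hand[A=19 B=32 C=58 D=43] avail[A=19 B=31 C=54 D=43] open={R6,R7}
Step 13: cancel R6 -> on_hand[A=19 B=32 C=58 D=43] avail[A=19 B=31 C=58 D=43] open={R7}
Step 14: reserve R8 A 4 -> on_hand[A=19 B=32 C=58 D=43] avail[A=15 B=31 C=58 D=43] open={R7,R8}
Step 15: commit R8 -> on_hand[A=15 B=32 C=58 D=43] avail[A=15 B=31 C=58 D=43] open={R7}
Step 16: reserve R9 A 3 -> on_hand[A=15 B=32 C=58 D=43] avail[A=12 B=31 C=58 D=43] open={R7,R9}
Step 17: commit R7 -> on_hand[A=15 B=31 C=58 D=43] avail[A=12 B=31 C=58 D=43] open={R9}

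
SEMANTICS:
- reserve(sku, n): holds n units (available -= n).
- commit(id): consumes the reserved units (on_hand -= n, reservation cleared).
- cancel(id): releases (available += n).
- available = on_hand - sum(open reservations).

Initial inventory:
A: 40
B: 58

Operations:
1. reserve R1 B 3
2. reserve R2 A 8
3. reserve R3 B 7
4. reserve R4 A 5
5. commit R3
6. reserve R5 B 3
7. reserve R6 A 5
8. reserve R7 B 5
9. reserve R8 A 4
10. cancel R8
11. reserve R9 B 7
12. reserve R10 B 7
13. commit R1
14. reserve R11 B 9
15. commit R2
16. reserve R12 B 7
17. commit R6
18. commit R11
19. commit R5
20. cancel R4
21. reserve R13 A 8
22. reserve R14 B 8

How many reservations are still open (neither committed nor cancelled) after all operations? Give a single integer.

Step 1: reserve R1 B 3 -> on_hand[A=40 B=58] avail[A=40 B=55] open={R1}
Step 2: reserve R2 A 8 -> on_hand[A=40 B=58] avail[A=32 B=55] open={R1,R2}
Step 3: reserve R3 B 7 -> on_hand[A=40 B=58] avail[A=32 B=48] open={R1,R2,R3}
Step 4: reserve R4 A 5 -> on_hand[A=40 B=58] avail[A=27 B=48] open={R1,R2,R3,R4}
Step 5: commit R3 -> on_hand[A=40 B=51] avail[A=27 B=48] open={R1,R2,R4}
Step 6: reserve R5 B 3 -> on_hand[A=40 B=51] avail[A=27 B=45] open={R1,R2,R4,R5}
Step 7: reserve R6 A 5 -> on_hand[A=40 B=51] avail[A=22 B=45] open={R1,R2,R4,R5,R6}
Step 8: reserve R7 B 5 -> on_hand[A=40 B=51] avail[A=22 B=40] open={R1,R2,R4,R5,R6,R7}
Step 9: reserve R8 A 4 -> on_hand[A=40 B=51] avail[A=18 B=40] open={R1,R2,R4,R5,R6,R7,R8}
Step 10: cancel R8 -> on_hand[A=40 B=51] avail[A=22 B=40] open={R1,R2,R4,R5,R6,R7}
Step 11: reserve R9 B 7 -> on_hand[A=40 B=51] avail[A=22 B=33] open={R1,R2,R4,R5,R6,R7,R9}
Step 12: reserve R10 B 7 -> on_hand[A=40 B=51] avail[A=22 B=26] open={R1,R10,R2,R4,R5,R6,R7,R9}
Step 13: commit R1 -> on_hand[A=40 B=48] avail[A=22 B=26] open={R10,R2,R4,R5,R6,R7,R9}
Step 14: reserve R11 B 9 -> on_hand[A=40 B=48] avail[A=22 B=17] open={R10,R11,R2,R4,R5,R6,R7,R9}
Step 15: commit R2 -> on_hand[A=32 B=48] avail[A=22 B=17] open={R10,R11,R4,R5,R6,R7,R9}
Step 16: reserve R12 B 7 -> on_hand[A=32 B=48] avail[A=22 B=10] open={R10,R11,R12,R4,R5,R6,R7,R9}
Step 17: commit R6 -> on_hand[A=27 B=48] avail[A=22 B=10] open={R10,R11,R12,R4,R5,R7,R9}
Step 18: commit R11 -> on_hand[A=27 B=39] avail[A=22 B=10] open={R10,R12,R4,R5,R7,R9}
Step 19: commit R5 -> on_hand[A=27 B=36] avail[A=22 B=10] open={R10,R12,R4,R7,R9}
Step 20: cancel R4 -> on_hand[A=27 B=36] avail[A=27 B=10] open={R10,R12,R7,R9}
Step 21: reserve R13 A 8 -> on_hand[A=27 B=36] avail[A=19 B=10] open={R10,R12,R13,R7,R9}
Step 22: reserve R14 B 8 -> on_hand[A=27 B=36] avail[A=19 B=2] open={R10,R12,R13,R14,R7,R9}
Open reservations: ['R10', 'R12', 'R13', 'R14', 'R7', 'R9'] -> 6

Answer: 6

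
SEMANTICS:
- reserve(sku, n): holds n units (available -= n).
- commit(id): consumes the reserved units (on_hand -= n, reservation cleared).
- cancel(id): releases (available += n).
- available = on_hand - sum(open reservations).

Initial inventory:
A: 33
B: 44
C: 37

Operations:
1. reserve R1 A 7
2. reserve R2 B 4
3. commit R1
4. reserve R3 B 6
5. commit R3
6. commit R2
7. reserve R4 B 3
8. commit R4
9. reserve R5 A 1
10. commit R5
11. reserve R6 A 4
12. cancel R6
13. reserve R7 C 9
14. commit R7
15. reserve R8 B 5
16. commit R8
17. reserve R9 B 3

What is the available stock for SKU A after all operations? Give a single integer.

Answer: 25

Derivation:
Step 1: reserve R1 A 7 -> on_hand[A=33 B=44 C=37] avail[A=26 B=44 C=37] open={R1}
Step 2: reserve R2 B 4 -> on_hand[A=33 B=44 C=37] avail[A=26 B=40 C=37] open={R1,R2}
Step 3: commit R1 -> on_hand[A=26 B=44 C=37] avail[A=26 B=40 C=37] open={R2}
Step 4: reserve R3 B 6 -> on_hand[A=26 B=44 C=37] avail[A=26 B=34 C=37] open={R2,R3}
Step 5: commit R3 -> on_hand[A=26 B=38 C=37] avail[A=26 B=34 C=37] open={R2}
Step 6: commit R2 -> on_hand[A=26 B=34 C=37] avail[A=26 B=34 C=37] open={}
Step 7: reserve R4 B 3 -> on_hand[A=26 B=34 C=37] avail[A=26 B=31 C=37] open={R4}
Step 8: commit R4 -> on_hand[A=26 B=31 C=37] avail[A=26 B=31 C=37] open={}
Step 9: reserve R5 A 1 -> on_hand[A=26 B=31 C=37] avail[A=25 B=31 C=37] open={R5}
Step 10: commit R5 -> on_hand[A=25 B=31 C=37] avail[A=25 B=31 C=37] open={}
Step 11: reserve R6 A 4 -> on_hand[A=25 B=31 C=37] avail[A=21 B=31 C=37] open={R6}
Step 12: cancel R6 -> on_hand[A=25 B=31 C=37] avail[A=25 B=31 C=37] open={}
Step 13: reserve R7 C 9 -> on_hand[A=25 B=31 C=37] avail[A=25 B=31 C=28] open={R7}
Step 14: commit R7 -> on_hand[A=25 B=31 C=28] avail[A=25 B=31 C=28] open={}
Step 15: reserve R8 B 5 -> on_hand[A=25 B=31 C=28] avail[A=25 B=26 C=28] open={R8}
Step 16: commit R8 -> on_hand[A=25 B=26 C=28] avail[A=25 B=26 C=28] open={}
Step 17: reserve R9 B 3 -> on_hand[A=25 B=26 C=28] avail[A=25 B=23 C=28] open={R9}
Final available[A] = 25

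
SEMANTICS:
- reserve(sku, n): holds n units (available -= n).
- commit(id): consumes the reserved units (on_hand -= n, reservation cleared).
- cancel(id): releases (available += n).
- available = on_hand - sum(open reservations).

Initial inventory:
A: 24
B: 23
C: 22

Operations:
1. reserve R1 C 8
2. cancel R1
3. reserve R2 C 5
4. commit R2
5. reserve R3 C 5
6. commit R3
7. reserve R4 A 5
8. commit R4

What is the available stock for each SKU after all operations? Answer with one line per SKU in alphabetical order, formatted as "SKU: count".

Answer: A: 19
B: 23
C: 12

Derivation:
Step 1: reserve R1 C 8 -> on_hand[A=24 B=23 C=22] avail[A=24 B=23 C=14] open={R1}
Step 2: cancel R1 -> on_hand[A=24 B=23 C=22] avail[A=24 B=23 C=22] open={}
Step 3: reserve R2 C 5 -> on_hand[A=24 B=23 C=22] avail[A=24 B=23 C=17] open={R2}
Step 4: commit R2 -> on_hand[A=24 B=23 C=17] avail[A=24 B=23 C=17] open={}
Step 5: reserve R3 C 5 -> on_hand[A=24 B=23 C=17] avail[A=24 B=23 C=12] open={R3}
Step 6: commit R3 -> on_hand[A=24 B=23 C=12] avail[A=24 B=23 C=12] open={}
Step 7: reserve R4 A 5 -> on_hand[A=24 B=23 C=12] avail[A=19 B=23 C=12] open={R4}
Step 8: commit R4 -> on_hand[A=19 B=23 C=12] avail[A=19 B=23 C=12] open={}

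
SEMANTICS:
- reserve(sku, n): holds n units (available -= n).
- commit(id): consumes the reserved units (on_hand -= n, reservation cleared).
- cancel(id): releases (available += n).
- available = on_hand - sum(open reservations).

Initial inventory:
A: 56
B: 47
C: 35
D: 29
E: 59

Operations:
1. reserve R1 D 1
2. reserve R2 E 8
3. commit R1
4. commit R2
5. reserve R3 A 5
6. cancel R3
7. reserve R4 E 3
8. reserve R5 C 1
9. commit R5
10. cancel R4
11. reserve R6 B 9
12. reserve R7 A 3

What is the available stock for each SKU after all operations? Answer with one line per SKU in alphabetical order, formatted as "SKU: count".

Step 1: reserve R1 D 1 -> on_hand[A=56 B=47 C=35 D=29 E=59] avail[A=56 B=47 C=35 D=28 E=59] open={R1}
Step 2: reserve R2 E 8 -> on_hand[A=56 B=47 C=35 D=29 E=59] avail[A=56 B=47 C=35 D=28 E=51] open={R1,R2}
Step 3: commit R1 -> on_hand[A=56 B=47 C=35 D=28 E=59] avail[A=56 B=47 C=35 D=28 E=51] open={R2}
Step 4: commit R2 -> on_hand[A=56 B=47 C=35 D=28 E=51] avail[A=56 B=47 C=35 D=28 E=51] open={}
Step 5: reserve R3 A 5 -> on_hand[A=56 B=47 C=35 D=28 E=51] avail[A=51 B=47 C=35 D=28 E=51] open={R3}
Step 6: cancel R3 -> on_hand[A=56 B=47 C=35 D=28 E=51] avail[A=56 B=47 C=35 D=28 E=51] open={}
Step 7: reserve R4 E 3 -> on_hand[A=56 B=47 C=35 D=28 E=51] avail[A=56 B=47 C=35 D=28 E=48] open={R4}
Step 8: reserve R5 C 1 -> on_hand[A=56 B=47 C=35 D=28 E=51] avail[A=56 B=47 C=34 D=28 E=48] open={R4,R5}
Step 9: commit R5 -> on_hand[A=56 B=47 C=34 D=28 E=51] avail[A=56 B=47 C=34 D=28 E=48] open={R4}
Step 10: cancel R4 -> on_hand[A=56 B=47 C=34 D=28 E=51] avail[A=56 B=47 C=34 D=28 E=51] open={}
Step 11: reserve R6 B 9 -> on_hand[A=56 B=47 C=34 D=28 E=51] avail[A=56 B=38 C=34 D=28 E=51] open={R6}
Step 12: reserve R7 A 3 -> on_hand[A=56 B=47 C=34 D=28 E=51] avail[A=53 B=38 C=34 D=28 E=51] open={R6,R7}

Answer: A: 53
B: 38
C: 34
D: 28
E: 51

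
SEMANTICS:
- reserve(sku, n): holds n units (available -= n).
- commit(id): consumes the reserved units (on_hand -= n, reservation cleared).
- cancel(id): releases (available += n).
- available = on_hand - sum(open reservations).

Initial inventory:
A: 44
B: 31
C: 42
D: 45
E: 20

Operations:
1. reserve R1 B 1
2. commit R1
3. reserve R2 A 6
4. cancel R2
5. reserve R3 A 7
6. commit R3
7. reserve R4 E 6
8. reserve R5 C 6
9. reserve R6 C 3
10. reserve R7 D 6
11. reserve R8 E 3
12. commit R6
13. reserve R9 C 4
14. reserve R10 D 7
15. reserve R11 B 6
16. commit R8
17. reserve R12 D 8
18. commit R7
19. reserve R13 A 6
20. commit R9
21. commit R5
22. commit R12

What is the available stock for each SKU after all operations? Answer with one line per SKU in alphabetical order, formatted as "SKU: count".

Step 1: reserve R1 B 1 -> on_hand[A=44 B=31 C=42 D=45 E=20] avail[A=44 B=30 C=42 D=45 E=20] open={R1}
Step 2: commit R1 -> on_hand[A=44 B=30 C=42 D=45 E=20] avail[A=44 B=30 C=42 D=45 E=20] open={}
Step 3: reserve R2 A 6 -> on_hand[A=44 B=30 C=42 D=45 E=20] avail[A=38 B=30 C=42 D=45 E=20] open={R2}
Step 4: cancel R2 -> on_hand[A=44 B=30 C=42 D=45 E=20] avail[A=44 B=30 C=42 D=45 E=20] open={}
Step 5: reserve R3 A 7 -> on_hand[A=44 B=30 C=42 D=45 E=20] avail[A=37 B=30 C=42 D=45 E=20] open={R3}
Step 6: commit R3 -> on_hand[A=37 B=30 C=42 D=45 E=20] avail[A=37 B=30 C=42 D=45 E=20] open={}
Step 7: reserve R4 E 6 -> on_hand[A=37 B=30 C=42 D=45 E=20] avail[A=37 B=30 C=42 D=45 E=14] open={R4}
Step 8: reserve R5 C 6 -> on_hand[A=37 B=30 C=42 D=45 E=20] avail[A=37 B=30 C=36 D=45 E=14] open={R4,R5}
Step 9: reserve R6 C 3 -> on_hand[A=37 B=30 C=42 D=45 E=20] avail[A=37 B=30 C=33 D=45 E=14] open={R4,R5,R6}
Step 10: reserve R7 D 6 -> on_hand[A=37 B=30 C=42 D=45 E=20] avail[A=37 B=30 C=33 D=39 E=14] open={R4,R5,R6,R7}
Step 11: reserve R8 E 3 -> on_hand[A=37 B=30 C=42 D=45 E=20] avail[A=37 B=30 C=33 D=39 E=11] open={R4,R5,R6,R7,R8}
Step 12: commit R6 -> on_hand[A=37 B=30 C=39 D=45 E=20] avail[A=37 B=30 C=33 D=39 E=11] open={R4,R5,R7,R8}
Step 13: reserve R9 C 4 -> on_hand[A=37 B=30 C=39 D=45 E=20] avail[A=37 B=30 C=29 D=39 E=11] open={R4,R5,R7,R8,R9}
Step 14: reserve R10 D 7 -> on_hand[A=37 B=30 C=39 D=45 E=20] avail[A=37 B=30 C=29 D=32 E=11] open={R10,R4,R5,R7,R8,R9}
Step 15: reserve R11 B 6 -> on_hand[A=37 B=30 C=39 D=45 E=20] avail[A=37 B=24 C=29 D=32 E=11] open={R10,R11,R4,R5,R7,R8,R9}
Step 16: commit R8 -> on_hand[A=37 B=30 C=39 D=45 E=17] avail[A=37 B=24 C=29 D=32 E=11] open={R10,R11,R4,R5,R7,R9}
Step 17: reserve R12 D 8 -> on_hand[A=37 B=30 C=39 D=45 E=17] avail[A=37 B=24 C=29 D=24 E=11] open={R10,R11,R12,R4,R5,R7,R9}
Step 18: commit R7 -> on_hand[A=37 B=30 C=39 D=39 E=17] avail[A=37 B=24 C=29 D=24 E=11] open={R10,R11,R12,R4,R5,R9}
Step 19: reserve R13 A 6 -> on_hand[A=37 B=30 C=39 D=39 E=17] avail[A=31 B=24 C=29 D=24 E=11] open={R10,R11,R12,R13,R4,R5,R9}
Step 20: commit R9 -> on_hand[A=37 B=30 C=35 D=39 E=17] avail[A=31 B=24 C=29 D=24 E=11] open={R10,R11,R12,R13,R4,R5}
Step 21: commit R5 -> on_hand[A=37 B=30 C=29 D=39 E=17] avail[A=31 B=24 C=29 D=24 E=11] open={R10,R11,R12,R13,R4}
Step 22: commit R12 -> on_hand[A=37 B=30 C=29 D=31 E=17] avail[A=31 B=24 C=29 D=24 E=11] open={R10,R11,R13,R4}

Answer: A: 31
B: 24
C: 29
D: 24
E: 11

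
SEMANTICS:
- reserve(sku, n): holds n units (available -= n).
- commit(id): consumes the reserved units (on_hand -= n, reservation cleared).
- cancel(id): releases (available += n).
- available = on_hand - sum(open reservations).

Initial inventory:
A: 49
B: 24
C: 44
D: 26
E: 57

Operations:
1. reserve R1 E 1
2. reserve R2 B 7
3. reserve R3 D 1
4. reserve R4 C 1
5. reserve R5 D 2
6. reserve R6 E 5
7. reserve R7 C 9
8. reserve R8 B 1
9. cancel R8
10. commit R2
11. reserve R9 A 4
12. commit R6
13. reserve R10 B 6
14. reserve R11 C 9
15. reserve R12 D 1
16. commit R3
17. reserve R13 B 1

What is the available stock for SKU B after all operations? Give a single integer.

Answer: 10

Derivation:
Step 1: reserve R1 E 1 -> on_hand[A=49 B=24 C=44 D=26 E=57] avail[A=49 B=24 C=44 D=26 E=56] open={R1}
Step 2: reserve R2 B 7 -> on_hand[A=49 B=24 C=44 D=26 E=57] avail[A=49 B=17 C=44 D=26 E=56] open={R1,R2}
Step 3: reserve R3 D 1 -> on_hand[A=49 B=24 C=44 D=26 E=57] avail[A=49 B=17 C=44 D=25 E=56] open={R1,R2,R3}
Step 4: reserve R4 C 1 -> on_hand[A=49 B=24 C=44 D=26 E=57] avail[A=49 B=17 C=43 D=25 E=56] open={R1,R2,R3,R4}
Step 5: reserve R5 D 2 -> on_hand[A=49 B=24 C=44 D=26 E=57] avail[A=49 B=17 C=43 D=23 E=56] open={R1,R2,R3,R4,R5}
Step 6: reserve R6 E 5 -> on_hand[A=49 B=24 C=44 D=26 E=57] avail[A=49 B=17 C=43 D=23 E=51] open={R1,R2,R3,R4,R5,R6}
Step 7: reserve R7 C 9 -> on_hand[A=49 B=24 C=44 D=26 E=57] avail[A=49 B=17 C=34 D=23 E=51] open={R1,R2,R3,R4,R5,R6,R7}
Step 8: reserve R8 B 1 -> on_hand[A=49 B=24 C=44 D=26 E=57] avail[A=49 B=16 C=34 D=23 E=51] open={R1,R2,R3,R4,R5,R6,R7,R8}
Step 9: cancel R8 -> on_hand[A=49 B=24 C=44 D=26 E=57] avail[A=49 B=17 C=34 D=23 E=51] open={R1,R2,R3,R4,R5,R6,R7}
Step 10: commit R2 -> on_hand[A=49 B=17 C=44 D=26 E=57] avail[A=49 B=17 C=34 D=23 E=51] open={R1,R3,R4,R5,R6,R7}
Step 11: reserve R9 A 4 -> on_hand[A=49 B=17 C=44 D=26 E=57] avail[A=45 B=17 C=34 D=23 E=51] open={R1,R3,R4,R5,R6,R7,R9}
Step 12: commit R6 -> on_hand[A=49 B=17 C=44 D=26 E=52] avail[A=45 B=17 C=34 D=23 E=51] open={R1,R3,R4,R5,R7,R9}
Step 13: reserve R10 B 6 -> on_hand[A=49 B=17 C=44 D=26 E=52] avail[A=45 B=11 C=34 D=23 E=51] open={R1,R10,R3,R4,R5,R7,R9}
Step 14: reserve R11 C 9 -> on_hand[A=49 B=17 C=44 D=26 E=52] avail[A=45 B=11 C=25 D=23 E=51] open={R1,R10,R11,R3,R4,R5,R7,R9}
Step 15: reserve R12 D 1 -> on_hand[A=49 B=17 C=44 D=26 E=52] avail[A=45 B=11 C=25 D=22 E=51] open={R1,R10,R11,R12,R3,R4,R5,R7,R9}
Step 16: commit R3 -> on_hand[A=49 B=17 C=44 D=25 E=52] avail[A=45 B=11 C=25 D=22 E=51] open={R1,R10,R11,R12,R4,R5,R7,R9}
Step 17: reserve R13 B 1 -> on_hand[A=49 B=17 C=44 D=25 E=52] avail[A=45 B=10 C=25 D=22 E=51] open={R1,R10,R11,R12,R13,R4,R5,R7,R9}
Final available[B] = 10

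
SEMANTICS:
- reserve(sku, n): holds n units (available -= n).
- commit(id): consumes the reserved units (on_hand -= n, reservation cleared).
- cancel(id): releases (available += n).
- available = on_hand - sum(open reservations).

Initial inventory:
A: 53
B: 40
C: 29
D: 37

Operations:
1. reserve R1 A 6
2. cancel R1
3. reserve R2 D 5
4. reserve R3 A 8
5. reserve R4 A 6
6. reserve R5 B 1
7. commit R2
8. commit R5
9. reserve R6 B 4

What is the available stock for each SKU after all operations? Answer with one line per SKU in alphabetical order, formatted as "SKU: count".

Step 1: reserve R1 A 6 -> on_hand[A=53 B=40 C=29 D=37] avail[A=47 B=40 C=29 D=37] open={R1}
Step 2: cancel R1 -> on_hand[A=53 B=40 C=29 D=37] avail[A=53 B=40 C=29 D=37] open={}
Step 3: reserve R2 D 5 -> on_hand[A=53 B=40 C=29 D=37] avail[A=53 B=40 C=29 D=32] open={R2}
Step 4: reserve R3 A 8 -> on_hand[A=53 B=40 C=29 D=37] avail[A=45 B=40 C=29 D=32] open={R2,R3}
Step 5: reserve R4 A 6 -> on_hand[A=53 B=40 C=29 D=37] avail[A=39 B=40 C=29 D=32] open={R2,R3,R4}
Step 6: reserve R5 B 1 -> on_hand[A=53 B=40 C=29 D=37] avail[A=39 B=39 C=29 D=32] open={R2,R3,R4,R5}
Step 7: commit R2 -> on_hand[A=53 B=40 C=29 D=32] avail[A=39 B=39 C=29 D=32] open={R3,R4,R5}
Step 8: commit R5 -> on_hand[A=53 B=39 C=29 D=32] avail[A=39 B=39 C=29 D=32] open={R3,R4}
Step 9: reserve R6 B 4 -> on_hand[A=53 B=39 C=29 D=32] avail[A=39 B=35 C=29 D=32] open={R3,R4,R6}

Answer: A: 39
B: 35
C: 29
D: 32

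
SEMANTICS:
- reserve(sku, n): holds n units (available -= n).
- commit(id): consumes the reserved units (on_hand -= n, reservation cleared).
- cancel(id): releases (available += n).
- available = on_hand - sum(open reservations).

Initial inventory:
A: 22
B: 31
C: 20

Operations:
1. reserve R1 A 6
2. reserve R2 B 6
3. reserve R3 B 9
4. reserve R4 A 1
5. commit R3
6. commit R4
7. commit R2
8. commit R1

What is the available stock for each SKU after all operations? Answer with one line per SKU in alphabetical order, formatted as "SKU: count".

Step 1: reserve R1 A 6 -> on_hand[A=22 B=31 C=20] avail[A=16 B=31 C=20] open={R1}
Step 2: reserve R2 B 6 -> on_hand[A=22 B=31 C=20] avail[A=16 B=25 C=20] open={R1,R2}
Step 3: reserve R3 B 9 -> on_hand[A=22 B=31 C=20] avail[A=16 B=16 C=20] open={R1,R2,R3}
Step 4: reserve R4 A 1 -> on_hand[A=22 B=31 C=20] avail[A=15 B=16 C=20] open={R1,R2,R3,R4}
Step 5: commit R3 -> on_hand[A=22 B=22 C=20] avail[A=15 B=16 C=20] open={R1,R2,R4}
Step 6: commit R4 -> on_hand[A=21 B=22 C=20] avail[A=15 B=16 C=20] open={R1,R2}
Step 7: commit R2 -> on_hand[A=21 B=16 C=20] avail[A=15 B=16 C=20] open={R1}
Step 8: commit R1 -> on_hand[A=15 B=16 C=20] avail[A=15 B=16 C=20] open={}

Answer: A: 15
B: 16
C: 20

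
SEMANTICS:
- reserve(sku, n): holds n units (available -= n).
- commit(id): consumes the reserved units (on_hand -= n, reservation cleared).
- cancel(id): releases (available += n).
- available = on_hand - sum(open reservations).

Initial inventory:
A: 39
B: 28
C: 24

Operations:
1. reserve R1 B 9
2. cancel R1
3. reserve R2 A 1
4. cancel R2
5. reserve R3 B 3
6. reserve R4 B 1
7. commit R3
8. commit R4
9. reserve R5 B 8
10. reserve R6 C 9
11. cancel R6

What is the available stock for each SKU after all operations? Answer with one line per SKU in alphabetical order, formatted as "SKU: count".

Answer: A: 39
B: 16
C: 24

Derivation:
Step 1: reserve R1 B 9 -> on_hand[A=39 B=28 C=24] avail[A=39 B=19 C=24] open={R1}
Step 2: cancel R1 -> on_hand[A=39 B=28 C=24] avail[A=39 B=28 C=24] open={}
Step 3: reserve R2 A 1 -> on_hand[A=39 B=28 C=24] avail[A=38 B=28 C=24] open={R2}
Step 4: cancel R2 -> on_hand[A=39 B=28 C=24] avail[A=39 B=28 C=24] open={}
Step 5: reserve R3 B 3 -> on_hand[A=39 B=28 C=24] avail[A=39 B=25 C=24] open={R3}
Step 6: reserve R4 B 1 -> on_hand[A=39 B=28 C=24] avail[A=39 B=24 C=24] open={R3,R4}
Step 7: commit R3 -> on_hand[A=39 B=25 C=24] avail[A=39 B=24 C=24] open={R4}
Step 8: commit R4 -> on_hand[A=39 B=24 C=24] avail[A=39 B=24 C=24] open={}
Step 9: reserve R5 B 8 -> on_hand[A=39 B=24 C=24] avail[A=39 B=16 C=24] open={R5}
Step 10: reserve R6 C 9 -> on_hand[A=39 B=24 C=24] avail[A=39 B=16 C=15] open={R5,R6}
Step 11: cancel R6 -> on_hand[A=39 B=24 C=24] avail[A=39 B=16 C=24] open={R5}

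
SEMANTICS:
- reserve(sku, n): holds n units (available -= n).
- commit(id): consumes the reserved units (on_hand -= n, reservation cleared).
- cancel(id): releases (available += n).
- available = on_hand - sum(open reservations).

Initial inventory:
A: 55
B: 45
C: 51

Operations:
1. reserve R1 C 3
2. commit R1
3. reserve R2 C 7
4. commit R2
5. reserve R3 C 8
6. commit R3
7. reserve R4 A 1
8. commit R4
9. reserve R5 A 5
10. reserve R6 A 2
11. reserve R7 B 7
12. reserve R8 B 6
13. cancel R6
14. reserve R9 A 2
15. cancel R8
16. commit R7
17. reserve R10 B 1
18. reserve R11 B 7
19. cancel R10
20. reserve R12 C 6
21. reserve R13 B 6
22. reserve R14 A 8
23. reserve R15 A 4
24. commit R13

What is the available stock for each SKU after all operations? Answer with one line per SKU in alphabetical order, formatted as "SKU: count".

Step 1: reserve R1 C 3 -> on_hand[A=55 B=45 C=51] avail[A=55 B=45 C=48] open={R1}
Step 2: commit R1 -> on_hand[A=55 B=45 C=48] avail[A=55 B=45 C=48] open={}
Step 3: reserve R2 C 7 -> on_hand[A=55 B=45 C=48] avail[A=55 B=45 C=41] open={R2}
Step 4: commit R2 -> on_hand[A=55 B=45 C=41] avail[A=55 B=45 C=41] open={}
Step 5: reserve R3 C 8 -> on_hand[A=55 B=45 C=41] avail[A=55 B=45 C=33] open={R3}
Step 6: commit R3 -> on_hand[A=55 B=45 C=33] avail[A=55 B=45 C=33] open={}
Step 7: reserve R4 A 1 -> on_hand[A=55 B=45 C=33] avail[A=54 B=45 C=33] open={R4}
Step 8: commit R4 -> on_hand[A=54 B=45 C=33] avail[A=54 B=45 C=33] open={}
Step 9: reserve R5 A 5 -> on_hand[A=54 B=45 C=33] avail[A=49 B=45 C=33] open={R5}
Step 10: reserve R6 A 2 -> on_hand[A=54 B=45 C=33] avail[A=47 B=45 C=33] open={R5,R6}
Step 11: reserve R7 B 7 -> on_hand[A=54 B=45 C=33] avail[A=47 B=38 C=33] open={R5,R6,R7}
Step 12: reserve R8 B 6 -> on_hand[A=54 B=45 C=33] avail[A=47 B=32 C=33] open={R5,R6,R7,R8}
Step 13: cancel R6 -> on_hand[A=54 B=45 C=33] avail[A=49 B=32 C=33] open={R5,R7,R8}
Step 14: reserve R9 A 2 -> on_hand[A=54 B=45 C=33] avail[A=47 B=32 C=33] open={R5,R7,R8,R9}
Step 15: cancel R8 -> on_hand[A=54 B=45 C=33] avail[A=47 B=38 C=33] open={R5,R7,R9}
Step 16: commit R7 -> on_hand[A=54 B=38 C=33] avail[A=47 B=38 C=33] open={R5,R9}
Step 17: reserve R10 B 1 -> on_hand[A=54 B=38 C=33] avail[A=47 B=37 C=33] open={R10,R5,R9}
Step 18: reserve R11 B 7 -> on_hand[A=54 B=38 C=33] avail[A=47 B=30 C=33] open={R10,R11,R5,R9}
Step 19: cancel R10 -> on_hand[A=54 B=38 C=33] avail[A=47 B=31 C=33] open={R11,R5,R9}
Step 20: reserve R12 C 6 -> on_hand[A=54 B=38 C=33] avail[A=47 B=31 C=27] open={R11,R12,R5,R9}
Step 21: reserve R13 B 6 -> on_hand[A=54 B=38 C=33] avail[A=47 B=25 C=27] open={R11,R12,R13,R5,R9}
Step 22: reserve R14 A 8 -> on_hand[A=54 B=38 C=33] avail[A=39 B=25 C=27] open={R11,R12,R13,R14,R5,R9}
Step 23: reserve R15 A 4 -> on_hand[A=54 B=38 C=33] avail[A=35 B=25 C=27] open={R11,R12,R13,R14,R15,R5,R9}
Step 24: commit R13 -> on_hand[A=54 B=32 C=33] avail[A=35 B=25 C=27] open={R11,R12,R14,R15,R5,R9}

Answer: A: 35
B: 25
C: 27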